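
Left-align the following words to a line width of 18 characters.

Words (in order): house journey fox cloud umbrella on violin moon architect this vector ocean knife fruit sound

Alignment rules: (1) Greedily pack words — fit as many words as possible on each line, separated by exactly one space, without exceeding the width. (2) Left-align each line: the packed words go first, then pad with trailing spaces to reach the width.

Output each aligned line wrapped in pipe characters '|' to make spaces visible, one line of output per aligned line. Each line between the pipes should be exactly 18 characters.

Answer: |house journey fox |
|cloud umbrella on |
|violin moon       |
|architect this    |
|vector ocean knife|
|fruit sound       |

Derivation:
Line 1: ['house', 'journey', 'fox'] (min_width=17, slack=1)
Line 2: ['cloud', 'umbrella', 'on'] (min_width=17, slack=1)
Line 3: ['violin', 'moon'] (min_width=11, slack=7)
Line 4: ['architect', 'this'] (min_width=14, slack=4)
Line 5: ['vector', 'ocean', 'knife'] (min_width=18, slack=0)
Line 6: ['fruit', 'sound'] (min_width=11, slack=7)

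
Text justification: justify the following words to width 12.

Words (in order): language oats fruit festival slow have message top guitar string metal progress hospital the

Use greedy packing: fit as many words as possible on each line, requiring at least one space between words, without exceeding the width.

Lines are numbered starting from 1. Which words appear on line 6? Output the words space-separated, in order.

Line 1: ['language'] (min_width=8, slack=4)
Line 2: ['oats', 'fruit'] (min_width=10, slack=2)
Line 3: ['festival'] (min_width=8, slack=4)
Line 4: ['slow', 'have'] (min_width=9, slack=3)
Line 5: ['message', 'top'] (min_width=11, slack=1)
Line 6: ['guitar'] (min_width=6, slack=6)
Line 7: ['string', 'metal'] (min_width=12, slack=0)
Line 8: ['progress'] (min_width=8, slack=4)
Line 9: ['hospital', 'the'] (min_width=12, slack=0)

Answer: guitar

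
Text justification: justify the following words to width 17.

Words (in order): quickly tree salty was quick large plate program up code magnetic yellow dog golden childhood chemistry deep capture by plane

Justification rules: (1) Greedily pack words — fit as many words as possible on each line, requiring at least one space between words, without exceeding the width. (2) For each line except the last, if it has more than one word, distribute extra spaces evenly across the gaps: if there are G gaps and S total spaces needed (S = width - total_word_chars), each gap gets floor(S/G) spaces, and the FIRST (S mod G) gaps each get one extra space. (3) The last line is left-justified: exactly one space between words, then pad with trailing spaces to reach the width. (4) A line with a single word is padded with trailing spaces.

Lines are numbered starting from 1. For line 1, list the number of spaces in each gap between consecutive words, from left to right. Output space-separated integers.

Line 1: ['quickly', 'tree'] (min_width=12, slack=5)
Line 2: ['salty', 'was', 'quick'] (min_width=15, slack=2)
Line 3: ['large', 'plate'] (min_width=11, slack=6)
Line 4: ['program', 'up', 'code'] (min_width=15, slack=2)
Line 5: ['magnetic', 'yellow'] (min_width=15, slack=2)
Line 6: ['dog', 'golden'] (min_width=10, slack=7)
Line 7: ['childhood'] (min_width=9, slack=8)
Line 8: ['chemistry', 'deep'] (min_width=14, slack=3)
Line 9: ['capture', 'by', 'plane'] (min_width=16, slack=1)

Answer: 6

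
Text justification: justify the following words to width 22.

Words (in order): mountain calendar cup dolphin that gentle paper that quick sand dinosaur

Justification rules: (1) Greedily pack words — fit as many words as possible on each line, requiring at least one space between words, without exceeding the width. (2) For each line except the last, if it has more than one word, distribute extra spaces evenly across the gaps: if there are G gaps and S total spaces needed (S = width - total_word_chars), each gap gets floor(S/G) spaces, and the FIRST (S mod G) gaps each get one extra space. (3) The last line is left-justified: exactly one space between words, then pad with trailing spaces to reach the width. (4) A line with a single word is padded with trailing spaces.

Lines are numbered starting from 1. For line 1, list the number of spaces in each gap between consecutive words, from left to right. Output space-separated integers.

Line 1: ['mountain', 'calendar', 'cup'] (min_width=21, slack=1)
Line 2: ['dolphin', 'that', 'gentle'] (min_width=19, slack=3)
Line 3: ['paper', 'that', 'quick', 'sand'] (min_width=21, slack=1)
Line 4: ['dinosaur'] (min_width=8, slack=14)

Answer: 2 1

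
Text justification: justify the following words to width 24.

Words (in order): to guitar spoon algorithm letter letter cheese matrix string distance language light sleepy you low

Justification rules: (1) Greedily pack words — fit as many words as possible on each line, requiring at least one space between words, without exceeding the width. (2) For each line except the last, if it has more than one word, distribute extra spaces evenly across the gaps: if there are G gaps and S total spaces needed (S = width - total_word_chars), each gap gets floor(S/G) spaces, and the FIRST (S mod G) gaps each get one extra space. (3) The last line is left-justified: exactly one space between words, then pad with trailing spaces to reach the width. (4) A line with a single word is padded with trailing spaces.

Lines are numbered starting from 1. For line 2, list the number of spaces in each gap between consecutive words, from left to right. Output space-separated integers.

Line 1: ['to', 'guitar', 'spoon'] (min_width=15, slack=9)
Line 2: ['algorithm', 'letter', 'letter'] (min_width=23, slack=1)
Line 3: ['cheese', 'matrix', 'string'] (min_width=20, slack=4)
Line 4: ['distance', 'language', 'light'] (min_width=23, slack=1)
Line 5: ['sleepy', 'you', 'low'] (min_width=14, slack=10)

Answer: 2 1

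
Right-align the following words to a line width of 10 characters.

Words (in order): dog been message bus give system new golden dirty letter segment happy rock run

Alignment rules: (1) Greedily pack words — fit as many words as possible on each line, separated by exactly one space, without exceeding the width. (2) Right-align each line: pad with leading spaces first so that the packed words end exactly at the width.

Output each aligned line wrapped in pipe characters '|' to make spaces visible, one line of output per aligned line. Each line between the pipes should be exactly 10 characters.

Line 1: ['dog', 'been'] (min_width=8, slack=2)
Line 2: ['message'] (min_width=7, slack=3)
Line 3: ['bus', 'give'] (min_width=8, slack=2)
Line 4: ['system', 'new'] (min_width=10, slack=0)
Line 5: ['golden'] (min_width=6, slack=4)
Line 6: ['dirty'] (min_width=5, slack=5)
Line 7: ['letter'] (min_width=6, slack=4)
Line 8: ['segment'] (min_width=7, slack=3)
Line 9: ['happy', 'rock'] (min_width=10, slack=0)
Line 10: ['run'] (min_width=3, slack=7)

Answer: |  dog been|
|   message|
|  bus give|
|system new|
|    golden|
|     dirty|
|    letter|
|   segment|
|happy rock|
|       run|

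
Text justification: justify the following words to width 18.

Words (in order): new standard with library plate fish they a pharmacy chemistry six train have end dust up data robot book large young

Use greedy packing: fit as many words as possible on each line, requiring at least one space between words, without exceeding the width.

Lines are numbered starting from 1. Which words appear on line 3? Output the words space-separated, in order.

Line 1: ['new', 'standard', 'with'] (min_width=17, slack=1)
Line 2: ['library', 'plate', 'fish'] (min_width=18, slack=0)
Line 3: ['they', 'a', 'pharmacy'] (min_width=15, slack=3)
Line 4: ['chemistry', 'six'] (min_width=13, slack=5)
Line 5: ['train', 'have', 'end'] (min_width=14, slack=4)
Line 6: ['dust', 'up', 'data', 'robot'] (min_width=18, slack=0)
Line 7: ['book', 'large', 'young'] (min_width=16, slack=2)

Answer: they a pharmacy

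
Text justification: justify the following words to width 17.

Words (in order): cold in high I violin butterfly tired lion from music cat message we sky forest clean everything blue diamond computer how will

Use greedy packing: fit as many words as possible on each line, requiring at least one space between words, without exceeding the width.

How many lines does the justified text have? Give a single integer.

Answer: 8

Derivation:
Line 1: ['cold', 'in', 'high', 'I'] (min_width=14, slack=3)
Line 2: ['violin', 'butterfly'] (min_width=16, slack=1)
Line 3: ['tired', 'lion', 'from'] (min_width=15, slack=2)
Line 4: ['music', 'cat', 'message'] (min_width=17, slack=0)
Line 5: ['we', 'sky', 'forest'] (min_width=13, slack=4)
Line 6: ['clean', 'everything'] (min_width=16, slack=1)
Line 7: ['blue', 'diamond'] (min_width=12, slack=5)
Line 8: ['computer', 'how', 'will'] (min_width=17, slack=0)
Total lines: 8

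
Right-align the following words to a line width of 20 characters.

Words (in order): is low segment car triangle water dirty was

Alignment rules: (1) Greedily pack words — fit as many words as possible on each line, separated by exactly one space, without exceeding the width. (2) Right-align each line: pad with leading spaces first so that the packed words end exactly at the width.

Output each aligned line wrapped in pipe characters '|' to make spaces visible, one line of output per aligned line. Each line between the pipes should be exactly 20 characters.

Answer: |  is low segment car|
|triangle water dirty|
|                 was|

Derivation:
Line 1: ['is', 'low', 'segment', 'car'] (min_width=18, slack=2)
Line 2: ['triangle', 'water', 'dirty'] (min_width=20, slack=0)
Line 3: ['was'] (min_width=3, slack=17)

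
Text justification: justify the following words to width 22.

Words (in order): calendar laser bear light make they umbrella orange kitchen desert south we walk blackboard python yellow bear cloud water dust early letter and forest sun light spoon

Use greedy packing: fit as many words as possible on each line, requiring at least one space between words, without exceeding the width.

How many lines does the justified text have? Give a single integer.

Answer: 9

Derivation:
Line 1: ['calendar', 'laser', 'bear'] (min_width=19, slack=3)
Line 2: ['light', 'make', 'they'] (min_width=15, slack=7)
Line 3: ['umbrella', 'orange'] (min_width=15, slack=7)
Line 4: ['kitchen', 'desert', 'south'] (min_width=20, slack=2)
Line 5: ['we', 'walk', 'blackboard'] (min_width=18, slack=4)
Line 6: ['python', 'yellow', 'bear'] (min_width=18, slack=4)
Line 7: ['cloud', 'water', 'dust', 'early'] (min_width=22, slack=0)
Line 8: ['letter', 'and', 'forest', 'sun'] (min_width=21, slack=1)
Line 9: ['light', 'spoon'] (min_width=11, slack=11)
Total lines: 9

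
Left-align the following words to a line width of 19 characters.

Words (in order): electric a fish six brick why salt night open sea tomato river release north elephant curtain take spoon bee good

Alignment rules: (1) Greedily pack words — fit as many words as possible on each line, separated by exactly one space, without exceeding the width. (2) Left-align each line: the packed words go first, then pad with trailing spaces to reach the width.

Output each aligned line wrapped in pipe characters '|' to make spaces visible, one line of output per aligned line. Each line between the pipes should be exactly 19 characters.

Answer: |electric a fish six|
|brick why salt     |
|night open sea     |
|tomato river       |
|release north      |
|elephant curtain   |
|take spoon bee good|

Derivation:
Line 1: ['electric', 'a', 'fish', 'six'] (min_width=19, slack=0)
Line 2: ['brick', 'why', 'salt'] (min_width=14, slack=5)
Line 3: ['night', 'open', 'sea'] (min_width=14, slack=5)
Line 4: ['tomato', 'river'] (min_width=12, slack=7)
Line 5: ['release', 'north'] (min_width=13, slack=6)
Line 6: ['elephant', 'curtain'] (min_width=16, slack=3)
Line 7: ['take', 'spoon', 'bee', 'good'] (min_width=19, slack=0)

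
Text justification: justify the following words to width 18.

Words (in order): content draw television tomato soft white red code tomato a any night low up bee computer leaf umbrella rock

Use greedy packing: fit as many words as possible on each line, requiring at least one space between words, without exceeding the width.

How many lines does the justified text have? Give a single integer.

Answer: 7

Derivation:
Line 1: ['content', 'draw'] (min_width=12, slack=6)
Line 2: ['television', 'tomato'] (min_width=17, slack=1)
Line 3: ['soft', 'white', 'red'] (min_width=14, slack=4)
Line 4: ['code', 'tomato', 'a', 'any'] (min_width=17, slack=1)
Line 5: ['night', 'low', 'up', 'bee'] (min_width=16, slack=2)
Line 6: ['computer', 'leaf'] (min_width=13, slack=5)
Line 7: ['umbrella', 'rock'] (min_width=13, slack=5)
Total lines: 7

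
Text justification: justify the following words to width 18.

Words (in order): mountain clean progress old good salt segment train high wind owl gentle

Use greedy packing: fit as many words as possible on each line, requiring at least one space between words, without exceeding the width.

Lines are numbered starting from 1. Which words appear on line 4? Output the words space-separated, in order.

Line 1: ['mountain', 'clean'] (min_width=14, slack=4)
Line 2: ['progress', 'old', 'good'] (min_width=17, slack=1)
Line 3: ['salt', 'segment', 'train'] (min_width=18, slack=0)
Line 4: ['high', 'wind', 'owl'] (min_width=13, slack=5)
Line 5: ['gentle'] (min_width=6, slack=12)

Answer: high wind owl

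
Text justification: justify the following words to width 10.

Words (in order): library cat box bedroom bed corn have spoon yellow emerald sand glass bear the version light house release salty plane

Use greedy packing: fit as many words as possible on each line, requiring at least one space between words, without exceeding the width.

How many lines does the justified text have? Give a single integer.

Answer: 15

Derivation:
Line 1: ['library'] (min_width=7, slack=3)
Line 2: ['cat', 'box'] (min_width=7, slack=3)
Line 3: ['bedroom'] (min_width=7, slack=3)
Line 4: ['bed', 'corn'] (min_width=8, slack=2)
Line 5: ['have', 'spoon'] (min_width=10, slack=0)
Line 6: ['yellow'] (min_width=6, slack=4)
Line 7: ['emerald'] (min_width=7, slack=3)
Line 8: ['sand', 'glass'] (min_width=10, slack=0)
Line 9: ['bear', 'the'] (min_width=8, slack=2)
Line 10: ['version'] (min_width=7, slack=3)
Line 11: ['light'] (min_width=5, slack=5)
Line 12: ['house'] (min_width=5, slack=5)
Line 13: ['release'] (min_width=7, slack=3)
Line 14: ['salty'] (min_width=5, slack=5)
Line 15: ['plane'] (min_width=5, slack=5)
Total lines: 15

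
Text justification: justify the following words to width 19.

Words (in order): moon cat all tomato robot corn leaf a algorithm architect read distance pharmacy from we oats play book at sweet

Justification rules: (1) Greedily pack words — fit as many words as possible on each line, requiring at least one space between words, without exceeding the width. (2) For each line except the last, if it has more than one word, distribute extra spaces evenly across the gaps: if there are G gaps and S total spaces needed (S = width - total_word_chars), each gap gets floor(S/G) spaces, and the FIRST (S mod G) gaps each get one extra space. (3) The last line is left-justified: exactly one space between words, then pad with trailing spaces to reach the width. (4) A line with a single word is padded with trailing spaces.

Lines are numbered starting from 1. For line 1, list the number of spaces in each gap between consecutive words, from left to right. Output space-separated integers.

Answer: 1 1 1

Derivation:
Line 1: ['moon', 'cat', 'all', 'tomato'] (min_width=19, slack=0)
Line 2: ['robot', 'corn', 'leaf', 'a'] (min_width=17, slack=2)
Line 3: ['algorithm', 'architect'] (min_width=19, slack=0)
Line 4: ['read', 'distance'] (min_width=13, slack=6)
Line 5: ['pharmacy', 'from', 'we'] (min_width=16, slack=3)
Line 6: ['oats', 'play', 'book', 'at'] (min_width=17, slack=2)
Line 7: ['sweet'] (min_width=5, slack=14)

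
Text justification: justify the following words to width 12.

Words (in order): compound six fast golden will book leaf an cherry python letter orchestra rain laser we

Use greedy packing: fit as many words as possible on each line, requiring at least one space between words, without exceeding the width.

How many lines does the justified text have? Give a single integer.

Answer: 10

Derivation:
Line 1: ['compound', 'six'] (min_width=12, slack=0)
Line 2: ['fast', 'golden'] (min_width=11, slack=1)
Line 3: ['will', 'book'] (min_width=9, slack=3)
Line 4: ['leaf', 'an'] (min_width=7, slack=5)
Line 5: ['cherry'] (min_width=6, slack=6)
Line 6: ['python'] (min_width=6, slack=6)
Line 7: ['letter'] (min_width=6, slack=6)
Line 8: ['orchestra'] (min_width=9, slack=3)
Line 9: ['rain', 'laser'] (min_width=10, slack=2)
Line 10: ['we'] (min_width=2, slack=10)
Total lines: 10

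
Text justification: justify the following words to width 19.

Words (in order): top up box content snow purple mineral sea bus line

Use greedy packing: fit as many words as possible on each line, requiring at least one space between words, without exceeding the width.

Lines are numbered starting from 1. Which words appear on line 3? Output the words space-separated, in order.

Line 1: ['top', 'up', 'box', 'content'] (min_width=18, slack=1)
Line 2: ['snow', 'purple', 'mineral'] (min_width=19, slack=0)
Line 3: ['sea', 'bus', 'line'] (min_width=12, slack=7)

Answer: sea bus line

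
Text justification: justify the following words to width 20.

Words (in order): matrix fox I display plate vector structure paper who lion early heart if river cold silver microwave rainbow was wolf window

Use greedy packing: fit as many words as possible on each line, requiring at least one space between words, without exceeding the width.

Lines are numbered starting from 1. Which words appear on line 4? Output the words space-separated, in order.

Line 1: ['matrix', 'fox', 'I', 'display'] (min_width=20, slack=0)
Line 2: ['plate', 'vector'] (min_width=12, slack=8)
Line 3: ['structure', 'paper', 'who'] (min_width=19, slack=1)
Line 4: ['lion', 'early', 'heart', 'if'] (min_width=19, slack=1)
Line 5: ['river', 'cold', 'silver'] (min_width=17, slack=3)
Line 6: ['microwave', 'rainbow'] (min_width=17, slack=3)
Line 7: ['was', 'wolf', 'window'] (min_width=15, slack=5)

Answer: lion early heart if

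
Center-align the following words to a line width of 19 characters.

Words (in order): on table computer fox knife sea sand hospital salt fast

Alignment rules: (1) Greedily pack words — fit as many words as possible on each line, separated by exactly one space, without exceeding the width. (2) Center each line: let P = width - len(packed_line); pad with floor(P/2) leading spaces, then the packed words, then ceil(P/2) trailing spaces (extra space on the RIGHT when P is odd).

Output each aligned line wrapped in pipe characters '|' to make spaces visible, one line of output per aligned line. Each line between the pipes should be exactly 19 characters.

Answer: | on table computer |
|fox knife sea sand |
|hospital salt fast |

Derivation:
Line 1: ['on', 'table', 'computer'] (min_width=17, slack=2)
Line 2: ['fox', 'knife', 'sea', 'sand'] (min_width=18, slack=1)
Line 3: ['hospital', 'salt', 'fast'] (min_width=18, slack=1)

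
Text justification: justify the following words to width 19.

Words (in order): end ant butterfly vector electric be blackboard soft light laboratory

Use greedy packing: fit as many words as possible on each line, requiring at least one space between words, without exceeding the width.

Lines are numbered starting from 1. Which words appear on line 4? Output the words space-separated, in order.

Answer: light laboratory

Derivation:
Line 1: ['end', 'ant', 'butterfly'] (min_width=17, slack=2)
Line 2: ['vector', 'electric', 'be'] (min_width=18, slack=1)
Line 3: ['blackboard', 'soft'] (min_width=15, slack=4)
Line 4: ['light', 'laboratory'] (min_width=16, slack=3)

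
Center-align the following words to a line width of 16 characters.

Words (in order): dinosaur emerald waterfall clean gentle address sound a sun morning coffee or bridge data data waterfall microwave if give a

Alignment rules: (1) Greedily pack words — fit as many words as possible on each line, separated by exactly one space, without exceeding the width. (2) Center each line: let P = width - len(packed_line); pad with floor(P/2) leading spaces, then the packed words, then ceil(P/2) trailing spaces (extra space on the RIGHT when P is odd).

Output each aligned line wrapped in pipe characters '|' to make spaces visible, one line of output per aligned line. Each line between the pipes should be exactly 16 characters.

Answer: |dinosaur emerald|
|waterfall clean |
| gentle address |
|  sound a sun   |
| morning coffee |
| or bridge data |
| data waterfall |
|  microwave if  |
|     give a     |

Derivation:
Line 1: ['dinosaur', 'emerald'] (min_width=16, slack=0)
Line 2: ['waterfall', 'clean'] (min_width=15, slack=1)
Line 3: ['gentle', 'address'] (min_width=14, slack=2)
Line 4: ['sound', 'a', 'sun'] (min_width=11, slack=5)
Line 5: ['morning', 'coffee'] (min_width=14, slack=2)
Line 6: ['or', 'bridge', 'data'] (min_width=14, slack=2)
Line 7: ['data', 'waterfall'] (min_width=14, slack=2)
Line 8: ['microwave', 'if'] (min_width=12, slack=4)
Line 9: ['give', 'a'] (min_width=6, slack=10)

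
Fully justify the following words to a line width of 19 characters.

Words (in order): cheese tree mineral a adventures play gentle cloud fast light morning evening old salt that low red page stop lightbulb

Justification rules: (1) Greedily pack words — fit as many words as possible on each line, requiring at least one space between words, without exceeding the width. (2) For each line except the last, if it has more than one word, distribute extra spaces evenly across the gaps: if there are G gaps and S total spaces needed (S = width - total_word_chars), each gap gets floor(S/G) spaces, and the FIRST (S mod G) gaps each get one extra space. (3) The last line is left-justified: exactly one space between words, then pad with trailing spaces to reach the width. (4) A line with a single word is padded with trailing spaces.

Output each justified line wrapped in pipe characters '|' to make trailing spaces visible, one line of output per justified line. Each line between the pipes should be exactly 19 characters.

Answer: |cheese tree mineral|
|a  adventures  play|
|gentle  cloud  fast|
|light       morning|
|evening   old  salt|
|that  low  red page|
|stop lightbulb     |

Derivation:
Line 1: ['cheese', 'tree', 'mineral'] (min_width=19, slack=0)
Line 2: ['a', 'adventures', 'play'] (min_width=17, slack=2)
Line 3: ['gentle', 'cloud', 'fast'] (min_width=17, slack=2)
Line 4: ['light', 'morning'] (min_width=13, slack=6)
Line 5: ['evening', 'old', 'salt'] (min_width=16, slack=3)
Line 6: ['that', 'low', 'red', 'page'] (min_width=17, slack=2)
Line 7: ['stop', 'lightbulb'] (min_width=14, slack=5)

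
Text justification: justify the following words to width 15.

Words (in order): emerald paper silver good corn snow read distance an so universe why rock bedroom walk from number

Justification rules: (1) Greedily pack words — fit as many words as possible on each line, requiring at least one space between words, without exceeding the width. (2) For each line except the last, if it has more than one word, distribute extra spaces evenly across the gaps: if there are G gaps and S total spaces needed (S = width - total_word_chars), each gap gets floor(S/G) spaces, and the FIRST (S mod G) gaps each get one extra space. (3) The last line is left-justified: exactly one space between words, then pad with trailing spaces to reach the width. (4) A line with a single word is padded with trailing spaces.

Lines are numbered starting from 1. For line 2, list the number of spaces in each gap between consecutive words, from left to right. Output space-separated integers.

Line 1: ['emerald', 'paper'] (min_width=13, slack=2)
Line 2: ['silver', 'good'] (min_width=11, slack=4)
Line 3: ['corn', 'snow', 'read'] (min_width=14, slack=1)
Line 4: ['distance', 'an', 'so'] (min_width=14, slack=1)
Line 5: ['universe', 'why'] (min_width=12, slack=3)
Line 6: ['rock', 'bedroom'] (min_width=12, slack=3)
Line 7: ['walk', 'from'] (min_width=9, slack=6)
Line 8: ['number'] (min_width=6, slack=9)

Answer: 5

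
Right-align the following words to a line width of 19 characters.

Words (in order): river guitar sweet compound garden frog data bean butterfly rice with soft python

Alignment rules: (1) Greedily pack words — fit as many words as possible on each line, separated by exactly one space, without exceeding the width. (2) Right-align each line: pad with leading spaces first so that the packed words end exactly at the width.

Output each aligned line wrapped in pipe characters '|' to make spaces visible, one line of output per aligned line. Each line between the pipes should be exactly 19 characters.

Answer: | river guitar sweet|
|    compound garden|
|     frog data bean|
|butterfly rice with|
|        soft python|

Derivation:
Line 1: ['river', 'guitar', 'sweet'] (min_width=18, slack=1)
Line 2: ['compound', 'garden'] (min_width=15, slack=4)
Line 3: ['frog', 'data', 'bean'] (min_width=14, slack=5)
Line 4: ['butterfly', 'rice', 'with'] (min_width=19, slack=0)
Line 5: ['soft', 'python'] (min_width=11, slack=8)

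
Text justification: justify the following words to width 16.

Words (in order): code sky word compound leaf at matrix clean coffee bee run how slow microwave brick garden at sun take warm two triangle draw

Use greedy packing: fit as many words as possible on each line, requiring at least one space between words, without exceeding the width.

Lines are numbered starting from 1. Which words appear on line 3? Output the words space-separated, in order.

Answer: matrix clean

Derivation:
Line 1: ['code', 'sky', 'word'] (min_width=13, slack=3)
Line 2: ['compound', 'leaf', 'at'] (min_width=16, slack=0)
Line 3: ['matrix', 'clean'] (min_width=12, slack=4)
Line 4: ['coffee', 'bee', 'run'] (min_width=14, slack=2)
Line 5: ['how', 'slow'] (min_width=8, slack=8)
Line 6: ['microwave', 'brick'] (min_width=15, slack=1)
Line 7: ['garden', 'at', 'sun'] (min_width=13, slack=3)
Line 8: ['take', 'warm', 'two'] (min_width=13, slack=3)
Line 9: ['triangle', 'draw'] (min_width=13, slack=3)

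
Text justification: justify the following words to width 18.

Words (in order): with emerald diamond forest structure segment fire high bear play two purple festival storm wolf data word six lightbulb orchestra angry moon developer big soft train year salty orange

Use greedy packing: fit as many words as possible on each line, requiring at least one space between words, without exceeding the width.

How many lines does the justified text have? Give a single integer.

Line 1: ['with', 'emerald'] (min_width=12, slack=6)
Line 2: ['diamond', 'forest'] (min_width=14, slack=4)
Line 3: ['structure', 'segment'] (min_width=17, slack=1)
Line 4: ['fire', 'high', 'bear'] (min_width=14, slack=4)
Line 5: ['play', 'two', 'purple'] (min_width=15, slack=3)
Line 6: ['festival', 'storm'] (min_width=14, slack=4)
Line 7: ['wolf', 'data', 'word', 'six'] (min_width=18, slack=0)
Line 8: ['lightbulb'] (min_width=9, slack=9)
Line 9: ['orchestra', 'angry'] (min_width=15, slack=3)
Line 10: ['moon', 'developer', 'big'] (min_width=18, slack=0)
Line 11: ['soft', 'train', 'year'] (min_width=15, slack=3)
Line 12: ['salty', 'orange'] (min_width=12, slack=6)
Total lines: 12

Answer: 12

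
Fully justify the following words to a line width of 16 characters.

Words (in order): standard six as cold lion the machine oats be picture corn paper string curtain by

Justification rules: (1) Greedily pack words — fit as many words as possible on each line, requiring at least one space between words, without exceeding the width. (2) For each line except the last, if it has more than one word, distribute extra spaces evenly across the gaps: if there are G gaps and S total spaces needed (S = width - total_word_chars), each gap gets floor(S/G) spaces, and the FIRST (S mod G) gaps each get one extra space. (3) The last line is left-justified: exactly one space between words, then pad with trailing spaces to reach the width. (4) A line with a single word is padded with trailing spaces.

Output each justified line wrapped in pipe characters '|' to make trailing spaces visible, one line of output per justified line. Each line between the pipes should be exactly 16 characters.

Line 1: ['standard', 'six', 'as'] (min_width=15, slack=1)
Line 2: ['cold', 'lion', 'the'] (min_width=13, slack=3)
Line 3: ['machine', 'oats', 'be'] (min_width=15, slack=1)
Line 4: ['picture', 'corn'] (min_width=12, slack=4)
Line 5: ['paper', 'string'] (min_width=12, slack=4)
Line 6: ['curtain', 'by'] (min_width=10, slack=6)

Answer: |standard  six as|
|cold   lion  the|
|machine  oats be|
|picture     corn|
|paper     string|
|curtain by      |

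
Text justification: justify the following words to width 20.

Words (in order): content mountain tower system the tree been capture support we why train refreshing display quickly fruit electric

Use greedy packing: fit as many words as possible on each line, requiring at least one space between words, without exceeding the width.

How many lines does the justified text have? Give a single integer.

Line 1: ['content', 'mountain'] (min_width=16, slack=4)
Line 2: ['tower', 'system', 'the'] (min_width=16, slack=4)
Line 3: ['tree', 'been', 'capture'] (min_width=17, slack=3)
Line 4: ['support', 'we', 'why', 'train'] (min_width=20, slack=0)
Line 5: ['refreshing', 'display'] (min_width=18, slack=2)
Line 6: ['quickly', 'fruit'] (min_width=13, slack=7)
Line 7: ['electric'] (min_width=8, slack=12)
Total lines: 7

Answer: 7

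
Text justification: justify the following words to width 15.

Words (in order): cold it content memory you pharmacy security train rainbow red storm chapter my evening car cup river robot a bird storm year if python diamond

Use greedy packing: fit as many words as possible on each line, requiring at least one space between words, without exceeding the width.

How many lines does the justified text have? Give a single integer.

Line 1: ['cold', 'it', 'content'] (min_width=15, slack=0)
Line 2: ['memory', 'you'] (min_width=10, slack=5)
Line 3: ['pharmacy'] (min_width=8, slack=7)
Line 4: ['security', 'train'] (min_width=14, slack=1)
Line 5: ['rainbow', 'red'] (min_width=11, slack=4)
Line 6: ['storm', 'chapter'] (min_width=13, slack=2)
Line 7: ['my', 'evening', 'car'] (min_width=14, slack=1)
Line 8: ['cup', 'river', 'robot'] (min_width=15, slack=0)
Line 9: ['a', 'bird', 'storm'] (min_width=12, slack=3)
Line 10: ['year', 'if', 'python'] (min_width=14, slack=1)
Line 11: ['diamond'] (min_width=7, slack=8)
Total lines: 11

Answer: 11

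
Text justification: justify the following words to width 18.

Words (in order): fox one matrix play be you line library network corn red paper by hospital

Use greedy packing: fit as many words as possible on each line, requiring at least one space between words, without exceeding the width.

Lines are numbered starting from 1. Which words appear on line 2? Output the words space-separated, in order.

Answer: play be you line

Derivation:
Line 1: ['fox', 'one', 'matrix'] (min_width=14, slack=4)
Line 2: ['play', 'be', 'you', 'line'] (min_width=16, slack=2)
Line 3: ['library', 'network'] (min_width=15, slack=3)
Line 4: ['corn', 'red', 'paper', 'by'] (min_width=17, slack=1)
Line 5: ['hospital'] (min_width=8, slack=10)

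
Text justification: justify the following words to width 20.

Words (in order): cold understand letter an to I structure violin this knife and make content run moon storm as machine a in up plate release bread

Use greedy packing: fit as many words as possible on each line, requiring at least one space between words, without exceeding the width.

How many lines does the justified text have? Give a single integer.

Line 1: ['cold', 'understand'] (min_width=15, slack=5)
Line 2: ['letter', 'an', 'to', 'I'] (min_width=14, slack=6)
Line 3: ['structure', 'violin'] (min_width=16, slack=4)
Line 4: ['this', 'knife', 'and', 'make'] (min_width=19, slack=1)
Line 5: ['content', 'run', 'moon'] (min_width=16, slack=4)
Line 6: ['storm', 'as', 'machine', 'a'] (min_width=18, slack=2)
Line 7: ['in', 'up', 'plate', 'release'] (min_width=19, slack=1)
Line 8: ['bread'] (min_width=5, slack=15)
Total lines: 8

Answer: 8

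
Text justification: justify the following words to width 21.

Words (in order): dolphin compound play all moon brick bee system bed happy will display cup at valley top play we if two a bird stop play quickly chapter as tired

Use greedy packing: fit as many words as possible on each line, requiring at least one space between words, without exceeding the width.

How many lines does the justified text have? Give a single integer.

Answer: 8

Derivation:
Line 1: ['dolphin', 'compound', 'play'] (min_width=21, slack=0)
Line 2: ['all', 'moon', 'brick', 'bee'] (min_width=18, slack=3)
Line 3: ['system', 'bed', 'happy', 'will'] (min_width=21, slack=0)
Line 4: ['display', 'cup', 'at', 'valley'] (min_width=21, slack=0)
Line 5: ['top', 'play', 'we', 'if', 'two', 'a'] (min_width=20, slack=1)
Line 6: ['bird', 'stop', 'play'] (min_width=14, slack=7)
Line 7: ['quickly', 'chapter', 'as'] (min_width=18, slack=3)
Line 8: ['tired'] (min_width=5, slack=16)
Total lines: 8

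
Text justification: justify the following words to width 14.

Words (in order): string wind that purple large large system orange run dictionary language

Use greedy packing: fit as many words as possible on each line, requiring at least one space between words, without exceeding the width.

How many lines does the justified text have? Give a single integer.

Line 1: ['string', 'wind'] (min_width=11, slack=3)
Line 2: ['that', 'purple'] (min_width=11, slack=3)
Line 3: ['large', 'large'] (min_width=11, slack=3)
Line 4: ['system', 'orange'] (min_width=13, slack=1)
Line 5: ['run', 'dictionary'] (min_width=14, slack=0)
Line 6: ['language'] (min_width=8, slack=6)
Total lines: 6

Answer: 6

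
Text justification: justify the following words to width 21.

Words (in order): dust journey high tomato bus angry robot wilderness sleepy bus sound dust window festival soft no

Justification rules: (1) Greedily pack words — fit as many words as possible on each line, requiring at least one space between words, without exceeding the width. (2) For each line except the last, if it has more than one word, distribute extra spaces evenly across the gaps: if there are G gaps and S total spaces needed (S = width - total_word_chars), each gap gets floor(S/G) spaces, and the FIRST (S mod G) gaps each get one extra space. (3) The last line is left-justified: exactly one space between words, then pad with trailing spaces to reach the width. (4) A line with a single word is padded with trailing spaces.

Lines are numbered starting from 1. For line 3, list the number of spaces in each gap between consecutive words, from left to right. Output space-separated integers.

Line 1: ['dust', 'journey', 'high'] (min_width=17, slack=4)
Line 2: ['tomato', 'bus', 'angry'] (min_width=16, slack=5)
Line 3: ['robot', 'wilderness'] (min_width=16, slack=5)
Line 4: ['sleepy', 'bus', 'sound', 'dust'] (min_width=21, slack=0)
Line 5: ['window', 'festival', 'soft'] (min_width=20, slack=1)
Line 6: ['no'] (min_width=2, slack=19)

Answer: 6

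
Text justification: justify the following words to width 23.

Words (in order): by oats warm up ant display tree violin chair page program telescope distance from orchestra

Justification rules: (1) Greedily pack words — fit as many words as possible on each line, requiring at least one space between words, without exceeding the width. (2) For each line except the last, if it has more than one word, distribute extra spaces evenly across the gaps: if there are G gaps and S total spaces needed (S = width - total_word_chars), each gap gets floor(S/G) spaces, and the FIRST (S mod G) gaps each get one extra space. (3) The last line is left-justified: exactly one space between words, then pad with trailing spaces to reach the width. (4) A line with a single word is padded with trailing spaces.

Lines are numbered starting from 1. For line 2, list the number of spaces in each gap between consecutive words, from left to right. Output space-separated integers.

Line 1: ['by', 'oats', 'warm', 'up', 'ant'] (min_width=19, slack=4)
Line 2: ['display', 'tree', 'violin'] (min_width=19, slack=4)
Line 3: ['chair', 'page', 'program'] (min_width=18, slack=5)
Line 4: ['telescope', 'distance', 'from'] (min_width=23, slack=0)
Line 5: ['orchestra'] (min_width=9, slack=14)

Answer: 3 3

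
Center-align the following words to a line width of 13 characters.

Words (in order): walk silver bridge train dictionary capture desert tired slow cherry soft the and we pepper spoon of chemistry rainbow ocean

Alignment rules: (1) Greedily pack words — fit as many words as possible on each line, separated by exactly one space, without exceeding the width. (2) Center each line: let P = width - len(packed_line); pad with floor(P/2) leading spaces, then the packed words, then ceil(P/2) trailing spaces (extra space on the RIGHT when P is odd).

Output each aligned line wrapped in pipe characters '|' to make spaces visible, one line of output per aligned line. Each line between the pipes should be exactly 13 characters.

Answer: | walk silver |
|bridge train |
| dictionary  |
|   capture   |
|desert tired |
| slow cherry |
|soft the and |
|  we pepper  |
|  spoon of   |
|  chemistry  |
|rainbow ocean|

Derivation:
Line 1: ['walk', 'silver'] (min_width=11, slack=2)
Line 2: ['bridge', 'train'] (min_width=12, slack=1)
Line 3: ['dictionary'] (min_width=10, slack=3)
Line 4: ['capture'] (min_width=7, slack=6)
Line 5: ['desert', 'tired'] (min_width=12, slack=1)
Line 6: ['slow', 'cherry'] (min_width=11, slack=2)
Line 7: ['soft', 'the', 'and'] (min_width=12, slack=1)
Line 8: ['we', 'pepper'] (min_width=9, slack=4)
Line 9: ['spoon', 'of'] (min_width=8, slack=5)
Line 10: ['chemistry'] (min_width=9, slack=4)
Line 11: ['rainbow', 'ocean'] (min_width=13, slack=0)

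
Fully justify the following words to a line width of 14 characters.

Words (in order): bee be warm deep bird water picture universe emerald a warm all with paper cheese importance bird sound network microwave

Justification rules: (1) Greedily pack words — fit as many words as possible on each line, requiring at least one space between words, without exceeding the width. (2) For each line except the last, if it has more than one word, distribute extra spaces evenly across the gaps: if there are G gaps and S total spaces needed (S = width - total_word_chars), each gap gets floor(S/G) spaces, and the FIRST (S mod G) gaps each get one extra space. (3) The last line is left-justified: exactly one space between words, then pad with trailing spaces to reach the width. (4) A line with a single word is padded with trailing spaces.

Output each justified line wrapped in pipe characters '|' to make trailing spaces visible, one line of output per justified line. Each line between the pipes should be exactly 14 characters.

Answer: |bee   be  warm|
|deep      bird|
|water  picture|
|universe      |
|emerald a warm|
|all with paper|
|cheese        |
|importance    |
|bird     sound|
|network       |
|microwave     |

Derivation:
Line 1: ['bee', 'be', 'warm'] (min_width=11, slack=3)
Line 2: ['deep', 'bird'] (min_width=9, slack=5)
Line 3: ['water', 'picture'] (min_width=13, slack=1)
Line 4: ['universe'] (min_width=8, slack=6)
Line 5: ['emerald', 'a', 'warm'] (min_width=14, slack=0)
Line 6: ['all', 'with', 'paper'] (min_width=14, slack=0)
Line 7: ['cheese'] (min_width=6, slack=8)
Line 8: ['importance'] (min_width=10, slack=4)
Line 9: ['bird', 'sound'] (min_width=10, slack=4)
Line 10: ['network'] (min_width=7, slack=7)
Line 11: ['microwave'] (min_width=9, slack=5)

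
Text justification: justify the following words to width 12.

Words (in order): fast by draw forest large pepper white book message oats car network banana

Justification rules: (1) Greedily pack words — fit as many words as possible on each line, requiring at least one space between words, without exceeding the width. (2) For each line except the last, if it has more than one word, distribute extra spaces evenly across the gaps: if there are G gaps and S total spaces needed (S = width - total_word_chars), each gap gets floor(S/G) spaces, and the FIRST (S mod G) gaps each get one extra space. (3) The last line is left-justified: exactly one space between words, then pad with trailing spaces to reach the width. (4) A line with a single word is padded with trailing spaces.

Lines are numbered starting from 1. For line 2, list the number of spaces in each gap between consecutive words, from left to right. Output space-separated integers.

Answer: 1

Derivation:
Line 1: ['fast', 'by', 'draw'] (min_width=12, slack=0)
Line 2: ['forest', 'large'] (min_width=12, slack=0)
Line 3: ['pepper', 'white'] (min_width=12, slack=0)
Line 4: ['book', 'message'] (min_width=12, slack=0)
Line 5: ['oats', 'car'] (min_width=8, slack=4)
Line 6: ['network'] (min_width=7, slack=5)
Line 7: ['banana'] (min_width=6, slack=6)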